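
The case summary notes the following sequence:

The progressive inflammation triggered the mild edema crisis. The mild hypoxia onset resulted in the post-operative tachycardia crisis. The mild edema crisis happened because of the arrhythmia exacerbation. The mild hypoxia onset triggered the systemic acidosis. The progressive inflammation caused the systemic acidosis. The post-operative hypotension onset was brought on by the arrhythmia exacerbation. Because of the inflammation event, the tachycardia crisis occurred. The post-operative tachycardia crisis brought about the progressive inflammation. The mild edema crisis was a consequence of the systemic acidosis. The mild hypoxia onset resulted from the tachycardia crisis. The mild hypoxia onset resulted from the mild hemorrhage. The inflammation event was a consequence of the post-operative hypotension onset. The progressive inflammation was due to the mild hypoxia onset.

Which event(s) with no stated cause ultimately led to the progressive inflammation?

Tracing upstream from the progressive inflammation: the progressive inflammation ← the mild hypoxia onset ← the tachycardia crisis ← the inflammation event ← the post-operative hypotension onset ← the arrhythmia exacerbation.
A separate upstream branch: the progressive inflammation ← the mild hypoxia onset ← the mild hemorrhage.
Each of those chain origins has no stated cause.

the arrhythmia exacerbation, the mild hemorrhage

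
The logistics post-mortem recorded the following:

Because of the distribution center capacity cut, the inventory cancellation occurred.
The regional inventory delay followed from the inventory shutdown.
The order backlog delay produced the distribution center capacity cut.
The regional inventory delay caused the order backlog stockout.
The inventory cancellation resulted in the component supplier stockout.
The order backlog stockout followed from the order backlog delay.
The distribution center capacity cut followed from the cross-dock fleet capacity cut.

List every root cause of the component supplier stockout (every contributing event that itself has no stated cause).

Tracing upstream from the component supplier stockout: the component supplier stockout ← the inventory cancellation ← the distribution center capacity cut ← the order backlog delay.
A separate upstream branch: the component supplier stockout ← the inventory cancellation ← the distribution center capacity cut ← the cross-dock fleet capacity cut.
Each of those chain origins has no stated cause.

the cross-dock fleet capacity cut, the order backlog delay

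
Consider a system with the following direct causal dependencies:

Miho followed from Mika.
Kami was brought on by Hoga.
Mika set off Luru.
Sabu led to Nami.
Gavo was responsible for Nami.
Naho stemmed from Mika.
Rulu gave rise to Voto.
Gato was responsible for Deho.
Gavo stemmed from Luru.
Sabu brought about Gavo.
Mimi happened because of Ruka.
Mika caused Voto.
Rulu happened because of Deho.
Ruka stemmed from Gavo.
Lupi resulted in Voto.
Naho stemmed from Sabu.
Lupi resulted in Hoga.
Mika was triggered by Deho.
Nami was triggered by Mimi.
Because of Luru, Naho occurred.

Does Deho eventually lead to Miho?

There is a causal chain: Deho → Mika → Miho.

Yes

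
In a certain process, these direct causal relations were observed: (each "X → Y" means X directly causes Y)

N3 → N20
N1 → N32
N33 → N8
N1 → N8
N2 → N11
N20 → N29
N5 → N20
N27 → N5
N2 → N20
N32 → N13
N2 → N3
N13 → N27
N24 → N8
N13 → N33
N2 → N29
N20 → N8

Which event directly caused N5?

Upstream contributors include N1, N32, N13, but only N27 feeds directly into N5.

N27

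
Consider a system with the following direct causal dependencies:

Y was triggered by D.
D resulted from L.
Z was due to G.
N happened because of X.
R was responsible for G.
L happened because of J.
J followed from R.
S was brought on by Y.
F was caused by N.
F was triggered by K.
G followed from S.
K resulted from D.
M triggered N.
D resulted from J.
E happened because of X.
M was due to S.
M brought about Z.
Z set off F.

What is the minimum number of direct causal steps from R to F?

3

Shortest chain: R → G → Z → F.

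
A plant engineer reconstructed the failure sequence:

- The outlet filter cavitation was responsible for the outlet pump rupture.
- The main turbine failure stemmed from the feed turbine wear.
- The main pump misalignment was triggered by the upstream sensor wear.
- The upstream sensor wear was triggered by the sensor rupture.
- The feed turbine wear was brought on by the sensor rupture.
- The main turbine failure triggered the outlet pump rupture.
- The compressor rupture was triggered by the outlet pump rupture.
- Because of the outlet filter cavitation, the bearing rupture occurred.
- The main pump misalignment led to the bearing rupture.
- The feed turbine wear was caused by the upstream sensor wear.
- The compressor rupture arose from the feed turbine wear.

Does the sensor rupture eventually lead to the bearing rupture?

There is a causal chain: the sensor rupture → the upstream sensor wear → the main pump misalignment → the bearing rupture.

Yes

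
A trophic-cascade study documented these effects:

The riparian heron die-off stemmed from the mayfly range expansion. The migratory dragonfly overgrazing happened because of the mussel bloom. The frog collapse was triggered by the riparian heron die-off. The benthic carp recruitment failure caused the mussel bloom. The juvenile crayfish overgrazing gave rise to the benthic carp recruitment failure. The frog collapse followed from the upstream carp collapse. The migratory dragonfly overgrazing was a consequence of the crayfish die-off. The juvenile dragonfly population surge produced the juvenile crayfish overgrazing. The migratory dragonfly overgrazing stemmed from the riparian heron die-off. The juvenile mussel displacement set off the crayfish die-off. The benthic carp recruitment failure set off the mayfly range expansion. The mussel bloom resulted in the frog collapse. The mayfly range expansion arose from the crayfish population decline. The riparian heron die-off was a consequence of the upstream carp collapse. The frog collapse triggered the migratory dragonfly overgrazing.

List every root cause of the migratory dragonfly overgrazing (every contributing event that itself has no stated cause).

Tracing upstream from the migratory dragonfly overgrazing: the migratory dragonfly overgrazing ← the riparian heron die-off ← the mayfly range expansion ← the crayfish population decline.
A separate upstream branch: the migratory dragonfly overgrazing ← the mussel bloom ← the benthic carp recruitment failure ← the juvenile crayfish overgrazing ← the juvenile dragonfly population surge.
A separate upstream branch: the migratory dragonfly overgrazing ← the crayfish die-off ← the juvenile mussel displacement.
A separate upstream branch: the migratory dragonfly overgrazing ← the riparian heron die-off ← the upstream carp collapse.
Each of those chain origins has no stated cause.

the crayfish population decline, the juvenile dragonfly population surge, the juvenile mussel displacement, the upstream carp collapse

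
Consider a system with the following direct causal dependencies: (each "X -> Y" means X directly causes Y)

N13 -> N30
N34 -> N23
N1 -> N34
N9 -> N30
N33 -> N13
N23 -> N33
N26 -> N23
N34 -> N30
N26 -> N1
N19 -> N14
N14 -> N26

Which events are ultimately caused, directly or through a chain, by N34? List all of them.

Direct effects: N23, N30.
2 steps out: N33.
3 steps out: N13.
Not reachable from it: N19, N14, N26, N1, N9.

N13, N23, N30, N33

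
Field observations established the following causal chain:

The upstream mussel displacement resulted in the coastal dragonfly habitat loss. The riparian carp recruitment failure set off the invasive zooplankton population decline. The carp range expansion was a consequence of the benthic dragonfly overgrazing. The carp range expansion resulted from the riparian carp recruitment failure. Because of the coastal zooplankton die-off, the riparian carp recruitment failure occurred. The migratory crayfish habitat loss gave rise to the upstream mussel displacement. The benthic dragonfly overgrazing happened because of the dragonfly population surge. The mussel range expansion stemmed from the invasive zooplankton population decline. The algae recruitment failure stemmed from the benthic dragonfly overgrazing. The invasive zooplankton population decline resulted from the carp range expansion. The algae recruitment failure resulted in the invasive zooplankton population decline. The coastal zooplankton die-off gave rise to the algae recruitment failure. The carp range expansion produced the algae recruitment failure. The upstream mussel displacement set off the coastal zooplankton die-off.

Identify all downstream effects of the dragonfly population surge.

Direct effects: the benthic dragonfly overgrazing.
2 steps out: the carp range expansion, the algae recruitment failure.
3 steps out: the invasive zooplankton population decline.
4 steps out: the mussel range expansion.
Not reachable from it: the migratory crayfish habitat loss, the upstream mussel displacement, the coastal zooplankton die-off, the coastal dragonfly habitat loss, the riparian carp recruitment failure.

the algae recruitment failure, the benthic dragonfly overgrazing, the carp range expansion, the invasive zooplankton population decline, the mussel range expansion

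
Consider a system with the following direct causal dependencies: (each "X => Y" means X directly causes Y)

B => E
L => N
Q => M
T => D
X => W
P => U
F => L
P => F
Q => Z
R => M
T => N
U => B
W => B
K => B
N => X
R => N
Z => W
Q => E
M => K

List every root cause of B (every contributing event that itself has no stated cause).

Tracing upstream from B: B ← K ← M ← R.
A separate upstream branch: B ← W ← X ← N ← T.
A separate upstream branch: B ← U ← P.
A separate upstream branch: B ← W ← Z ← Q.
Each of those chain origins has no stated cause.

P, Q, R, T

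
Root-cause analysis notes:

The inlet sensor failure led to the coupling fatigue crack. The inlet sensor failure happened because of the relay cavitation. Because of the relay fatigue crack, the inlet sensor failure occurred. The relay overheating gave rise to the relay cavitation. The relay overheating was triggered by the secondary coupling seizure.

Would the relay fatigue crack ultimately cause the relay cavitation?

The relay fatigue crack leads to the inlet sensor failure, the coupling fatigue crack; the relay cavitation is not among them.

No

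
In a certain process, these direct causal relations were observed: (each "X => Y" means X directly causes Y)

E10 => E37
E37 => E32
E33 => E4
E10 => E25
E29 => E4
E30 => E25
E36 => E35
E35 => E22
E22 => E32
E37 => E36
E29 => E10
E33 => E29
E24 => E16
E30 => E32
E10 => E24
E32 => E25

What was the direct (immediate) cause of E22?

E35

Upstream contributors include E33, E29, E10, E37, E36, but only E35 feeds directly into E22.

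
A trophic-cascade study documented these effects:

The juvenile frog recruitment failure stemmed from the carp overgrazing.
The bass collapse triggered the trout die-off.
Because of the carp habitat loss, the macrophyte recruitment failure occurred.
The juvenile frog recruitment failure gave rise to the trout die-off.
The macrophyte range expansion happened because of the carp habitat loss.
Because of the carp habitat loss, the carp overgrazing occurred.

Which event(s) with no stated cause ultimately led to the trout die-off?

the bass collapse, the carp habitat loss

Tracing upstream from the trout die-off: the trout die-off ← the juvenile frog recruitment failure ← the carp overgrazing ← the carp habitat loss.
A separate upstream branch: the trout die-off ← the bass collapse.
Each of those chain origins has no stated cause.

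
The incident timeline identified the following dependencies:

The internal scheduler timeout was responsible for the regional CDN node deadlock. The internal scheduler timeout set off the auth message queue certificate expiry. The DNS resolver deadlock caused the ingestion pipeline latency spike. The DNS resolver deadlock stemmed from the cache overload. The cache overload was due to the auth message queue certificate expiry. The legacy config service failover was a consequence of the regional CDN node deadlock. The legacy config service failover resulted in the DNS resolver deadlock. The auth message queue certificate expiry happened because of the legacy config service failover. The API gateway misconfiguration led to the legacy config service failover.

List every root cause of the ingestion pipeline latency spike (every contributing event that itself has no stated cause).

the API gateway misconfiguration, the internal scheduler timeout

Tracing upstream from the ingestion pipeline latency spike: the ingestion pipeline latency spike ← the DNS resolver deadlock ← the legacy config service failover ← the regional CDN node deadlock ← the internal scheduler timeout.
A separate upstream branch: the ingestion pipeline latency spike ← the DNS resolver deadlock ← the legacy config service failover ← the API gateway misconfiguration.
Each of those chain origins has no stated cause.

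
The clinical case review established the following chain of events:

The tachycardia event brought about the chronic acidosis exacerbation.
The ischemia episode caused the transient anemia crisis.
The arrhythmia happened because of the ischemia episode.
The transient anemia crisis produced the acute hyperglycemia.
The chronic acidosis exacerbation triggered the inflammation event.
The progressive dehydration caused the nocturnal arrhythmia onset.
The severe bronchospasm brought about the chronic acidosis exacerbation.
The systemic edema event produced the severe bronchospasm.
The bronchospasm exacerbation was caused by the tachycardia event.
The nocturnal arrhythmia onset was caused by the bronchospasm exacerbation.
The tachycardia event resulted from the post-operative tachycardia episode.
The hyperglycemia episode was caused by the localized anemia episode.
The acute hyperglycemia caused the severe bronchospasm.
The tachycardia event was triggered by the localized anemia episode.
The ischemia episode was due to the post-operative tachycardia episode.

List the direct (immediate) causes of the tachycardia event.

the localized anemia episode, the post-operative tachycardia episode

the localized anemia episode, the post-operative tachycardia episode → the tachycardia event with nothing further upstream stated.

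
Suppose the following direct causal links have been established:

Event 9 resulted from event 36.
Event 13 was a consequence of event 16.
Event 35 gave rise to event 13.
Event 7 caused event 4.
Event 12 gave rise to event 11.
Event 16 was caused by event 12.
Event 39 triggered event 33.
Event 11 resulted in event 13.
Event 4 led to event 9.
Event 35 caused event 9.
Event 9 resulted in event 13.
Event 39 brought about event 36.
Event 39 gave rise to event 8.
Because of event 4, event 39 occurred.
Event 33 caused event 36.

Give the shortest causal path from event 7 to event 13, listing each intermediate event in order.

event 7 → event 4
event 4 → event 9
event 9 → event 13
Length: 3 steps.

event 7 → event 4 → event 9 → event 13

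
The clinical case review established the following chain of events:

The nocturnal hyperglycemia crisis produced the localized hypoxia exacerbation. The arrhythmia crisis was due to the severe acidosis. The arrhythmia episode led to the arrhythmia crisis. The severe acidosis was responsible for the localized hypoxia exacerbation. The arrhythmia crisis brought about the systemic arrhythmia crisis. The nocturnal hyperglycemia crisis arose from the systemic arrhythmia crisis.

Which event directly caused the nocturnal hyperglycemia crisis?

Upstream contributors include the severe acidosis, the arrhythmia crisis, the arrhythmia episode, but only the systemic arrhythmia crisis feeds directly into the nocturnal hyperglycemia crisis.

the systemic arrhythmia crisis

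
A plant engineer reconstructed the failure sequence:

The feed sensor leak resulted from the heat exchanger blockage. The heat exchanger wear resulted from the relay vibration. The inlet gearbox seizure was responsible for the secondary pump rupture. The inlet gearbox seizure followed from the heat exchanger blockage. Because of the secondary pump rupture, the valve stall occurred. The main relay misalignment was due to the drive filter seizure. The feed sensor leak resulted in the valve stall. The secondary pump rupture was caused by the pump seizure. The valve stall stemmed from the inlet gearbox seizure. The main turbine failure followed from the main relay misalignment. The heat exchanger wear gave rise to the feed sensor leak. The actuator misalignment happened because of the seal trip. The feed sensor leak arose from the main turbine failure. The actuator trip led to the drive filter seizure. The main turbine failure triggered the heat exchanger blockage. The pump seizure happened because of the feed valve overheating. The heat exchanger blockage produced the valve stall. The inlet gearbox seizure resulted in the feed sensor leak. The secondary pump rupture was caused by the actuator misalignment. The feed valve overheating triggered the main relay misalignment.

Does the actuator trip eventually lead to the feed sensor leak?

Yes

There is a causal chain: the actuator trip → the drive filter seizure → the main relay misalignment → the main turbine failure → the feed sensor leak.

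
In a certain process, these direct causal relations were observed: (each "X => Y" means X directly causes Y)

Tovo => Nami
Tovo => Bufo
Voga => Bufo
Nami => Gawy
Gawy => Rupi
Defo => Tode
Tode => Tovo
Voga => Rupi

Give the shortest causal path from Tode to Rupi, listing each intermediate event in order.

Tode → Tovo
Tovo → Nami
Nami → Gawy
Gawy → Rupi
Length: 4 steps.

Tode → Tovo → Nami → Gawy → Rupi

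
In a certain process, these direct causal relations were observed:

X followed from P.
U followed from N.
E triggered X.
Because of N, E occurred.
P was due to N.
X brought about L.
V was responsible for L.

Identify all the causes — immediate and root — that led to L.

Immediate causes of L: X, V.
Further upstream: N, E, P.

E, N, P, V, X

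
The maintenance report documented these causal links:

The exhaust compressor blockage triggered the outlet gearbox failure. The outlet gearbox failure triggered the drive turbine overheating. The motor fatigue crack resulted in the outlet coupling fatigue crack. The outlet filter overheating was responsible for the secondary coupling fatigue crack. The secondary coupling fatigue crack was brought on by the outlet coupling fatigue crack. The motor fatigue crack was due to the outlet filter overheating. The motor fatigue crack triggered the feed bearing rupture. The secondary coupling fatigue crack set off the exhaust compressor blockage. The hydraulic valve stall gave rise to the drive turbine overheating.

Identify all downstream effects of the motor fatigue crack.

Direct effects: the outlet coupling fatigue crack, the feed bearing rupture.
2 steps out: the secondary coupling fatigue crack.
3 steps out: the exhaust compressor blockage.
4 steps out: the outlet gearbox failure.
5 steps out: the drive turbine overheating.
Not reachable from it: the hydraulic valve stall, the outlet filter overheating.

the drive turbine overheating, the exhaust compressor blockage, the feed bearing rupture, the outlet coupling fatigue crack, the outlet gearbox failure, the secondary coupling fatigue crack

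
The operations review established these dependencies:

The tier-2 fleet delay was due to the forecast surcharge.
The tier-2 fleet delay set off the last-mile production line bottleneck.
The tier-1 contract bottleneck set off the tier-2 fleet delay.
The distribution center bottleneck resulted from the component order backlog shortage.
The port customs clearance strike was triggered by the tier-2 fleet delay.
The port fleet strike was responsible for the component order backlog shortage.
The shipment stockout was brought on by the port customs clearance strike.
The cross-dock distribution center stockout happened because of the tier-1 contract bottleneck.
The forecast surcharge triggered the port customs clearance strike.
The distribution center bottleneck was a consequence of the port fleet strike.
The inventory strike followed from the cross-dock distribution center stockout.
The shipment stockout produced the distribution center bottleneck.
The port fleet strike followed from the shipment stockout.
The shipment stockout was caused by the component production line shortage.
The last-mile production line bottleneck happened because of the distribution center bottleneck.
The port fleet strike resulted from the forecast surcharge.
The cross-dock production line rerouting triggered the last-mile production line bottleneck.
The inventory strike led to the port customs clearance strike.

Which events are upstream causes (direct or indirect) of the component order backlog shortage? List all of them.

the component production line shortage, the cross-dock distribution center stockout, the forecast surcharge, the inventory strike, the port customs clearance strike, the port fleet strike, the shipment stockout, the tier-1 contract bottleneck, the tier-2 fleet delay

Immediate cause of the component order backlog shortage: the port fleet strike.
Further upstream: the forecast surcharge, the tier-1 contract bottleneck, the cross-dock distribution center stockout, the component production line shortage, the inventory strike, the tier-2 fleet delay, the port customs clearance strike, the shipment stockout.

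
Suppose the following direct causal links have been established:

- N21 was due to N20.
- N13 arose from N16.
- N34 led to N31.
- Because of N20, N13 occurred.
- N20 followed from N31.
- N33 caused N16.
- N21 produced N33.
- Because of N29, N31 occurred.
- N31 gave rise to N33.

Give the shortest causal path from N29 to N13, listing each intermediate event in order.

N29 → N31 → N20 → N13

N29 → N31
N31 → N20
N20 → N13
Length: 3 steps.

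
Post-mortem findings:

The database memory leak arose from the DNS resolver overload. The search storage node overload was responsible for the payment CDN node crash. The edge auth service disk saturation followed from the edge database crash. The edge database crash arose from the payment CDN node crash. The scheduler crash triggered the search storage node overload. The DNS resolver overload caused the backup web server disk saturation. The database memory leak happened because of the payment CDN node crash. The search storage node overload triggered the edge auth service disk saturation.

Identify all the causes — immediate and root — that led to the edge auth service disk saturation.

Immediate causes of the edge auth service disk saturation: the search storage node overload, the edge database crash.
Further upstream: the scheduler crash, the payment CDN node crash.

the edge database crash, the payment CDN node crash, the scheduler crash, the search storage node overload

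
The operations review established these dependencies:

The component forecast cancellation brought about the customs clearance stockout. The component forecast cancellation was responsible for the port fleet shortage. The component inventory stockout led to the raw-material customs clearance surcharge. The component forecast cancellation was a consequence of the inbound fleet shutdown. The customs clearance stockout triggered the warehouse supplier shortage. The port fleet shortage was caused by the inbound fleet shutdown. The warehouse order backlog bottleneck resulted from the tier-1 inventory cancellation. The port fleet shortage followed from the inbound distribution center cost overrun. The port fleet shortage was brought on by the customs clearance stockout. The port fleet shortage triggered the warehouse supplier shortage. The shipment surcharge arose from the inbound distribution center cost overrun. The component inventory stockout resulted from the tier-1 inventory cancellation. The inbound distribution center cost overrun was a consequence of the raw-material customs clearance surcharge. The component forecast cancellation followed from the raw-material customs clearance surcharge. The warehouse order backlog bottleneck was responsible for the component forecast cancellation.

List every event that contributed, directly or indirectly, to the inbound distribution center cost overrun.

the component inventory stockout, the raw-material customs clearance surcharge, the tier-1 inventory cancellation

Immediate cause of the inbound distribution center cost overrun: the raw-material customs clearance surcharge.
Further upstream: the tier-1 inventory cancellation, the component inventory stockout.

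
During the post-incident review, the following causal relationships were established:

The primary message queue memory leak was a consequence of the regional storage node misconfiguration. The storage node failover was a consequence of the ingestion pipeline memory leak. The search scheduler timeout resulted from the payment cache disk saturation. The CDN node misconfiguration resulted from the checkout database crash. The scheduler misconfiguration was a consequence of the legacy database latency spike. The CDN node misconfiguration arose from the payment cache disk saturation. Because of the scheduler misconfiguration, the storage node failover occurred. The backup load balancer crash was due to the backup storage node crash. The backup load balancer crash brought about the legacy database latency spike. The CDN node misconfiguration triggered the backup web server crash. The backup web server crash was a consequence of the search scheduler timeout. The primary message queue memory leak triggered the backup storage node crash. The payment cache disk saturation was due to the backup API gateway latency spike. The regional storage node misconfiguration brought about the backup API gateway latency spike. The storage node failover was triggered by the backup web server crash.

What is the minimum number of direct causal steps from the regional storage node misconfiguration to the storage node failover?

Shortest chain: the regional storage node misconfiguration → the backup API gateway latency spike → the payment cache disk saturation → the CDN node misconfiguration → the backup web server crash → the storage node failover.

5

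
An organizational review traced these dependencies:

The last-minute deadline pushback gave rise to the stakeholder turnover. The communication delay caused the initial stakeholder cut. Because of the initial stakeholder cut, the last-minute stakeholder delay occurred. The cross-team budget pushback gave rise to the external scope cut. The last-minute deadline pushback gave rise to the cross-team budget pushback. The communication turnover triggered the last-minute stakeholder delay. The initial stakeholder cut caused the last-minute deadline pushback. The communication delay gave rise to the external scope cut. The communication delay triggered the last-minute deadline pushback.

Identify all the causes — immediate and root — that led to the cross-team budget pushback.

Immediate cause of the cross-team budget pushback: the last-minute deadline pushback.
Further upstream: the communication delay, the initial stakeholder cut.

the communication delay, the initial stakeholder cut, the last-minute deadline pushback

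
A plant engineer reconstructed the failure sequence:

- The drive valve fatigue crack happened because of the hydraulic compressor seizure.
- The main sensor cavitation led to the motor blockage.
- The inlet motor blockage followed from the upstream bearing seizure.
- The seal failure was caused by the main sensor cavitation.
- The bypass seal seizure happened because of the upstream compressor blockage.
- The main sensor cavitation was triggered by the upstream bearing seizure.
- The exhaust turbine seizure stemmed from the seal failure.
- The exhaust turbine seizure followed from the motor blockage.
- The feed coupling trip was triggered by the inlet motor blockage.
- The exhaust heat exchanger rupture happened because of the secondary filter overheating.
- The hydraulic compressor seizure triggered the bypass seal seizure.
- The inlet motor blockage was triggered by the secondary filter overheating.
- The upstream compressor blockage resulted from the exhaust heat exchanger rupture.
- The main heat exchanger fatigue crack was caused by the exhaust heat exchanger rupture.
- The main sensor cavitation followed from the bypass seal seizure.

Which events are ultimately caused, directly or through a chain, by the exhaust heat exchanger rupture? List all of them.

Direct effects: the upstream compressor blockage, the main heat exchanger fatigue crack.
2 steps out: the bypass seal seizure.
3 steps out: the main sensor cavitation.
4 steps out: the motor blockage, the seal failure.
5 steps out: the exhaust turbine seizure.
Not reachable from it: the hydraulic compressor seizure, the secondary filter overheating, the drive valve fatigue crack, the upstream bearing seizure, the inlet motor blockage, the feed coupling trip.

the bypass seal seizure, the exhaust turbine seizure, the main heat exchanger fatigue crack, the main sensor cavitation, the motor blockage, the seal failure, the upstream compressor blockage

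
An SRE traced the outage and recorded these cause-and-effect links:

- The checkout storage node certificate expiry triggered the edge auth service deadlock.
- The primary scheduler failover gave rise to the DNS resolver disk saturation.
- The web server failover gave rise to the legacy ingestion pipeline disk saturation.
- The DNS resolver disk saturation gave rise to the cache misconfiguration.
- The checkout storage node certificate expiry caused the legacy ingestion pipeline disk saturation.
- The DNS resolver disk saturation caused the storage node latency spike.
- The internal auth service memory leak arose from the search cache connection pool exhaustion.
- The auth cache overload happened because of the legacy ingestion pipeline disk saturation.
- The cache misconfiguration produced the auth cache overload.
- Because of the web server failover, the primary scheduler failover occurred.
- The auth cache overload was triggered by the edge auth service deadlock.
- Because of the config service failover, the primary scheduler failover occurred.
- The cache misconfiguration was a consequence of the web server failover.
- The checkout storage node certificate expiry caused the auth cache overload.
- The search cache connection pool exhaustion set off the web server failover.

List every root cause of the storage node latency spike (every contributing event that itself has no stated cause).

Tracing upstream from the storage node latency spike: the storage node latency spike ← the DNS resolver disk saturation ← the primary scheduler failover ← the web server failover ← the search cache connection pool exhaustion.
A separate upstream branch: the storage node latency spike ← the DNS resolver disk saturation ← the primary scheduler failover ← the config service failover.
Each of those chain origins has no stated cause.

the config service failover, the search cache connection pool exhaustion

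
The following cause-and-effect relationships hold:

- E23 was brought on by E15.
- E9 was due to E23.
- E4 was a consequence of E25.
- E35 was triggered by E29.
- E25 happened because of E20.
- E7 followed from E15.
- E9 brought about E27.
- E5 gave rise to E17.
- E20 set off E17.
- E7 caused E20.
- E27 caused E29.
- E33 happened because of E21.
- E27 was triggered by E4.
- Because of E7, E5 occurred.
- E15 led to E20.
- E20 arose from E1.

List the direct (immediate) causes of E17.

Upstream contributors include E1, E15, E7, but only E20, E5 feed directly into E17.

E20, E5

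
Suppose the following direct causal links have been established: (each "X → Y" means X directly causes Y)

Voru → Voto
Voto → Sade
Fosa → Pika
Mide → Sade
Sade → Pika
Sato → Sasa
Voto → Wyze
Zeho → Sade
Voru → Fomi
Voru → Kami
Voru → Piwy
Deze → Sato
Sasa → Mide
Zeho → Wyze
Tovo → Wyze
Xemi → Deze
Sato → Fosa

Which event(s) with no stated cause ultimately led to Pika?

Tracing upstream from Pika: Pika ← Fosa ← Sato ← Deze ← Xemi.
A separate upstream branch: Pika ← Sade ← Voto ← Voru.
A separate upstream branch: Pika ← Sade ← Zeho.
Each of those chain origins has no stated cause.

Voru, Xemi, Zeho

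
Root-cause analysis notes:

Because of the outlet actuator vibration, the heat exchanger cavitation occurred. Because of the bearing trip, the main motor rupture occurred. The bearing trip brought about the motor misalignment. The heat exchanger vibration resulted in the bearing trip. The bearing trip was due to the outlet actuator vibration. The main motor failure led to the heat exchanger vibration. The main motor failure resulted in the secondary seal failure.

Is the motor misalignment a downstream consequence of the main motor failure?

Yes

There is a causal chain: the main motor failure → the heat exchanger vibration → the bearing trip → the motor misalignment.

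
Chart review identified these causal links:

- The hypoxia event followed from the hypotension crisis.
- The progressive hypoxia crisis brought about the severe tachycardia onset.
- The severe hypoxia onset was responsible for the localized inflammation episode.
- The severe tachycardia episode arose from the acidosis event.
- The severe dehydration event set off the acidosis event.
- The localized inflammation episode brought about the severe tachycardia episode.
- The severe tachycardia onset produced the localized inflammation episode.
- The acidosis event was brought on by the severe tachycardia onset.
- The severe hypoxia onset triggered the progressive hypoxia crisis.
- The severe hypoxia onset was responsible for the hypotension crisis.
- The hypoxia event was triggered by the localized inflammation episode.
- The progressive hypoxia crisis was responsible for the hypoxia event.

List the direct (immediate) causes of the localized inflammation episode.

Upstream contributors include the progressive hypoxia crisis, but only the severe hypoxia onset, the severe tachycardia onset feed directly into the localized inflammation episode.

the severe hypoxia onset, the severe tachycardia onset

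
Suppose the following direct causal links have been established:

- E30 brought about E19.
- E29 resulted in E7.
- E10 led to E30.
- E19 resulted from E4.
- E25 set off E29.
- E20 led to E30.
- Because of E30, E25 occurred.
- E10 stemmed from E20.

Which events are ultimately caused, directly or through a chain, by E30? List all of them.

Direct effects: E25, E19.
2 steps out: E29.
3 steps out: E7.
Not reachable from it: E20, E10, E4.

E19, E25, E29, E7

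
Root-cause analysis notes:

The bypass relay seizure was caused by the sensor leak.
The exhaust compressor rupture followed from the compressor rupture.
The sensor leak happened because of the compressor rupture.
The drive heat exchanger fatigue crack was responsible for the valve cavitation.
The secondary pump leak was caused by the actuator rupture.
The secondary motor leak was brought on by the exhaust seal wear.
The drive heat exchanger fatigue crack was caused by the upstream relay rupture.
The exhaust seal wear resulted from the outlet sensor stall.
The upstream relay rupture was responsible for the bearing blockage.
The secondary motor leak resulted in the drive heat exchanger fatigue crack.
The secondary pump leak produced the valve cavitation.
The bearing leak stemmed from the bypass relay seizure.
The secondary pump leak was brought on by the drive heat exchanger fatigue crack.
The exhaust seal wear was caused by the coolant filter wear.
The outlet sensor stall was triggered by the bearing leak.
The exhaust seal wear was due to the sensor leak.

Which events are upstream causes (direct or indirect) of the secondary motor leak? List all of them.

Immediate cause of the secondary motor leak: the exhaust seal wear.
Further upstream: the coolant filter wear, the compressor rupture, the sensor leak, the bypass relay seizure, the bearing leak, the outlet sensor stall.

the bearing leak, the bypass relay seizure, the compressor rupture, the coolant filter wear, the exhaust seal wear, the outlet sensor stall, the sensor leak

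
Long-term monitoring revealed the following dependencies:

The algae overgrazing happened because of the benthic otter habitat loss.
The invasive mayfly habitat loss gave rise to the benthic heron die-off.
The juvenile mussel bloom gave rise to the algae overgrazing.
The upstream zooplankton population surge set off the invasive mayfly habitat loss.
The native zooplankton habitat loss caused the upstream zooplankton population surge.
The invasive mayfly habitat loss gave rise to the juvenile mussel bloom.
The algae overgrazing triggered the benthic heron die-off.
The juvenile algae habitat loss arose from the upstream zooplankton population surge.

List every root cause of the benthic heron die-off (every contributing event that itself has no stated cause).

the benthic otter habitat loss, the native zooplankton habitat loss

Tracing upstream from the benthic heron die-off: the benthic heron die-off ← the invasive mayfly habitat loss ← the upstream zooplankton population surge ← the native zooplankton habitat loss.
A separate upstream branch: the benthic heron die-off ← the algae overgrazing ← the benthic otter habitat loss.
Each of those chain origins has no stated cause.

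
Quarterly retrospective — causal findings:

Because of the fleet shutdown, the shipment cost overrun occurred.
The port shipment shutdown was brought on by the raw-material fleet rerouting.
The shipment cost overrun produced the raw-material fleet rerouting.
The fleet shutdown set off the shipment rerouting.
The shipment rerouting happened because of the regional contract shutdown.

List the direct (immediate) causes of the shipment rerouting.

the fleet shutdown, the regional contract shutdown

the fleet shutdown, the regional contract shutdown → the shipment rerouting with nothing further upstream stated.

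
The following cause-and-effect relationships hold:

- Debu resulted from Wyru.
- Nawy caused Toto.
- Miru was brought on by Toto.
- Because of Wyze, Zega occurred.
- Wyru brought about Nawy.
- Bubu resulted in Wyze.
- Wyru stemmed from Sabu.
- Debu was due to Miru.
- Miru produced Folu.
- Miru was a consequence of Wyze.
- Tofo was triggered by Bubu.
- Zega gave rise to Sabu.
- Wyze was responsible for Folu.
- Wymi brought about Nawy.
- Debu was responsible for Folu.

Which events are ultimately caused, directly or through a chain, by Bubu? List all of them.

Debu, Folu, Miru, Nawy, Sabu, Tofo, Toto, Wyru, Wyze, Zega

Direct effects: Tofo, Wyze.
2 steps out: Zega, Miru, Folu.
3 steps out: Sabu, Debu.
4 steps out: Wyru.
5 steps out: Nawy.
6 steps out: Toto.
Not reachable from it: Wymi.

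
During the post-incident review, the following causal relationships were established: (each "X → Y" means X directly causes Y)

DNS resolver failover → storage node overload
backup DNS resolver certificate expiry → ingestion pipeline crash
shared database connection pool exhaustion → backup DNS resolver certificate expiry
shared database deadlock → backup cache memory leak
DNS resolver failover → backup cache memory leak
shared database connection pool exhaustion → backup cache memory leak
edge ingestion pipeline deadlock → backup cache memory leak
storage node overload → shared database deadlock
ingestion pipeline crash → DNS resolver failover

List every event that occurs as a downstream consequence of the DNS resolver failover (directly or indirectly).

the backup cache memory leak, the shared database deadlock, the storage node overload

Direct effects: the storage node overload, the backup cache memory leak.
2 steps out: the shared database deadlock.
Not reachable from it: the shared database connection pool exhaustion, the backup DNS resolver certificate expiry, the ingestion pipeline crash, the edge ingestion pipeline deadlock.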